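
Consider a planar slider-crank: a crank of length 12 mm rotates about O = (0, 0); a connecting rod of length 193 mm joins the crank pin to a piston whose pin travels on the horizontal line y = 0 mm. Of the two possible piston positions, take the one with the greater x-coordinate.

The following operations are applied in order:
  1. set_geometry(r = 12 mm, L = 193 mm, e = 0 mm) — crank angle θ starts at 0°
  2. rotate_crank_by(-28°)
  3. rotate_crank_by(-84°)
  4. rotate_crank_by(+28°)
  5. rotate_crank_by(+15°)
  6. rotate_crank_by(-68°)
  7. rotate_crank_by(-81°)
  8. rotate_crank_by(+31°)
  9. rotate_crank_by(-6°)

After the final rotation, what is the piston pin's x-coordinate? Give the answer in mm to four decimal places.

set_geometry: r = 12 mm, L = 193 mm, e = 0 mm; θ ← 0°
rotate_crank_by(-28°): θ ← 0° -28° = -28°
rotate_crank_by(-84°): θ ← -28° -84° = -112°
rotate_crank_by(+28°): θ ← -112° +28° = -84°
rotate_crank_by(+15°): θ ← -84° +15° = -69°
rotate_crank_by(-68°): θ ← -69° -68° = -137°
rotate_crank_by(-81°): θ ← -137° -81° = -218°
rotate_crank_by(+31°): θ ← -218° +31° = -187°
rotate_crank_by(-6°): θ ← -187° -6° = -193°
crank pin P = (r cos θ, r sin θ) = (-11.692441, 2.699413)
h = r sin θ − e = 2.699413 − 0 = 2.699413
x = r cos θ + √(L² − h²) = -11.692441 + √(37249.0 − 7.2868) = -11.692441 + 192.981121 = 181.288681

181.2887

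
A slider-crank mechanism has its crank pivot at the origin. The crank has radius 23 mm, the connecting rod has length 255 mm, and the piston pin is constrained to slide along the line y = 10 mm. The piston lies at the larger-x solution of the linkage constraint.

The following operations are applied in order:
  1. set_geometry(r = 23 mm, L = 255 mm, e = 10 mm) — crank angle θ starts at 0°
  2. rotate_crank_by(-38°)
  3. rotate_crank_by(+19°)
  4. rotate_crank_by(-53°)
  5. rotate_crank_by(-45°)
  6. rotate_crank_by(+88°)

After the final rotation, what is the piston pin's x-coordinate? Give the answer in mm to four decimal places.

274.2376

set_geometry: r = 23 mm, L = 255 mm, e = 10 mm; θ ← 0°
rotate_crank_by(-38°): θ ← 0° -38° = -38°
rotate_crank_by(+19°): θ ← -38° +19° = -19°
rotate_crank_by(-53°): θ ← -19° -53° = -72°
rotate_crank_by(-45°): θ ← -72° -45° = -117°
rotate_crank_by(+88°): θ ← -117° +88° = -29°
crank pin P = (r cos θ, r sin θ) = (20.116253, -11.150621)
h = r sin θ − e = -11.150621 − 10 = -21.150621
x = r cos θ + √(L² − h²) = 20.116253 + √(65025.0 − 447.3488) = 20.116253 + 254.121332 = 274.237585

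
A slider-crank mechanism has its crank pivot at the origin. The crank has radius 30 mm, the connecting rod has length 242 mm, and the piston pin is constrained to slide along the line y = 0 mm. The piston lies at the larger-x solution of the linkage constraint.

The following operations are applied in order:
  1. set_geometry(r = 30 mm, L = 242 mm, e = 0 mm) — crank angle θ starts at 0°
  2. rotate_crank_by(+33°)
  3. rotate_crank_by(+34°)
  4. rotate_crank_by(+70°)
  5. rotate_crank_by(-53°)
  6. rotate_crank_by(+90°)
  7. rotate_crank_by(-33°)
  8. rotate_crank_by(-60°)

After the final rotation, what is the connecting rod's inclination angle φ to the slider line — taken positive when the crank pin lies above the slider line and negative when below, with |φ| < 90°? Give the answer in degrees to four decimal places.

set_geometry: r = 30 mm, L = 242 mm, e = 0 mm; θ ← 0°
rotate_crank_by(+33°): θ ← 0° +33° = 33°
rotate_crank_by(+34°): θ ← 33° +34° = 67°
rotate_crank_by(+70°): θ ← 67° +70° = 137°
rotate_crank_by(-53°): θ ← 137° -53° = 84°
rotate_crank_by(+90°): θ ← 84° +90° = 174°
rotate_crank_by(-33°): θ ← 174° -33° = 141°
rotate_crank_by(-60°): θ ← 141° -60° = 81°
crank pin P = (r cos θ, r sin θ) = (4.693034, 29.630650)
h = r sin θ − e = 29.630650 − 0 = 29.630650
sin φ = h / L = 29.630650 / 242 = 0.12244070
φ = arcsin(0.12244070) = 7.032984°

7.0330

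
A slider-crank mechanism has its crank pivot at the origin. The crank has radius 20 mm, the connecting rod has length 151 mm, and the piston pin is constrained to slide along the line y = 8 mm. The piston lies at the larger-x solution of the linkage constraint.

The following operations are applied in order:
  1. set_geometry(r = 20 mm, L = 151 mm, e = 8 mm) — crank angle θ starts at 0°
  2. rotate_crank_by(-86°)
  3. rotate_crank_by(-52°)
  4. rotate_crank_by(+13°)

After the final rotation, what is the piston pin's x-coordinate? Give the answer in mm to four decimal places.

set_geometry: r = 20 mm, L = 151 mm, e = 8 mm; θ ← 0°
rotate_crank_by(-86°): θ ← 0° -86° = -86°
rotate_crank_by(-52°): θ ← -86° -52° = -138°
rotate_crank_by(+13°): θ ← -138° +13° = -125°
crank pin P = (r cos θ, r sin θ) = (-11.471529, -16.383041)
h = r sin θ − e = -16.383041 − 8 = -24.383041
x = r cos θ + √(L² − h²) = -11.471529 + √(22801.0 − 594.5327) = -11.471529 + 149.018346 = 137.546817

137.5468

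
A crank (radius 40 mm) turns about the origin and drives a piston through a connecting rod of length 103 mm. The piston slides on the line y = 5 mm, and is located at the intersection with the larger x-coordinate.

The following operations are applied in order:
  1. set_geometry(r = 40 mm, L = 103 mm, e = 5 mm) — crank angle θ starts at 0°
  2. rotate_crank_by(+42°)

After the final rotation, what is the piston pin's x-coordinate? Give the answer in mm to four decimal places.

130.3999

set_geometry: r = 40 mm, L = 103 mm, e = 5 mm; θ ← 0°
rotate_crank_by(+42°): θ ← 0° +42° = 42°
crank pin P = (r cos θ, r sin θ) = (29.725793, 26.765224)
h = r sin θ − e = 26.765224 − 5 = 21.765224
x = r cos θ + √(L² − h²) = 29.725793 + √(10609.0 − 473.7250) = 29.725793 + 100.674103 = 130.399896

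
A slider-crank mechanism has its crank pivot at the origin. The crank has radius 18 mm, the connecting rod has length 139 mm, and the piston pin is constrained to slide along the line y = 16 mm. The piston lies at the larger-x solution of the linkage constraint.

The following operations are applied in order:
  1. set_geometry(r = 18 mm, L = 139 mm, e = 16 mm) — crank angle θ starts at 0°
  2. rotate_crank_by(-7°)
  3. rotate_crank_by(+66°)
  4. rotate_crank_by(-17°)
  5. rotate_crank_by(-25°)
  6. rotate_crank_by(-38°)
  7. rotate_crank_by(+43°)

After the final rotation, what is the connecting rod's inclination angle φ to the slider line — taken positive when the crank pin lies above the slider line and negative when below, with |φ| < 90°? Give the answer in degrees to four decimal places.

set_geometry: r = 18 mm, L = 139 mm, e = 16 mm; θ ← 0°
rotate_crank_by(-7°): θ ← 0° -7° = -7°
rotate_crank_by(+66°): θ ← -7° +66° = 59°
rotate_crank_by(-17°): θ ← 59° -17° = 42°
rotate_crank_by(-25°): θ ← 42° -25° = 17°
rotate_crank_by(-38°): θ ← 17° -38° = -21°
rotate_crank_by(+43°): θ ← -21° +43° = 22°
crank pin P = (r cos θ, r sin θ) = (16.689309, 6.742919)
h = r sin θ − e = 6.742919 − 16 = -9.257081
sin φ = h / L = -9.257081 / 139 = -0.06659771
φ = arcsin(-0.06659771) = -3.818594°

-3.8186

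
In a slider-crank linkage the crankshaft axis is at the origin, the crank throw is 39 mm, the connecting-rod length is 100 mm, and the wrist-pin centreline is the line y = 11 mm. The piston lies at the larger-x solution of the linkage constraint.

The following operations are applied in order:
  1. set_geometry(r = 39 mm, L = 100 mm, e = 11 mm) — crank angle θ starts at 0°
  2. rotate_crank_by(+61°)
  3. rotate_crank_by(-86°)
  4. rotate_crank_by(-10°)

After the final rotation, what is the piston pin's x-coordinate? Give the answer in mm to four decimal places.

126.2150

set_geometry: r = 39 mm, L = 100 mm, e = 11 mm; θ ← 0°
rotate_crank_by(+61°): θ ← 0° +61° = 61°
rotate_crank_by(-86°): θ ← 61° -86° = -25°
rotate_crank_by(-10°): θ ← -25° -10° = -35°
crank pin P = (r cos θ, r sin θ) = (31.946930, -22.369481)
h = r sin θ − e = -22.369481 − 11 = -33.369481
x = r cos θ + √(L² − h²) = 31.946930 + √(10000.0 − 1113.5223) = 31.946930 + 94.268116 = 126.215046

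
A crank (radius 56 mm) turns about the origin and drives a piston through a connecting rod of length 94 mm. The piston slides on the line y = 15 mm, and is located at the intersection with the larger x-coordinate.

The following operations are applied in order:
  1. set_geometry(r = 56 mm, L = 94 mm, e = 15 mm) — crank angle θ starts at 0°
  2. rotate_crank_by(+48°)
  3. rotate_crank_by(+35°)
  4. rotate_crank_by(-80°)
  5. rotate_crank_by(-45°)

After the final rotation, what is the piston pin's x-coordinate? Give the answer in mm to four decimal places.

set_geometry: r = 56 mm, L = 94 mm, e = 15 mm; θ ← 0°
rotate_crank_by(+48°): θ ← 0° +48° = 48°
rotate_crank_by(+35°): θ ← 48° +35° = 83°
rotate_crank_by(-80°): θ ← 83° -80° = 3°
rotate_crank_by(-45°): θ ← 3° -45° = -42°
crank pin P = (r cos θ, r sin θ) = (41.616110, -37.471314)
h = r sin θ − e = -37.471314 − 15 = -52.471314
x = r cos θ + √(L² − h²) = 41.616110 + √(8836.0 − 2753.2388) = 41.616110 + 77.992059 = 119.608169

119.6082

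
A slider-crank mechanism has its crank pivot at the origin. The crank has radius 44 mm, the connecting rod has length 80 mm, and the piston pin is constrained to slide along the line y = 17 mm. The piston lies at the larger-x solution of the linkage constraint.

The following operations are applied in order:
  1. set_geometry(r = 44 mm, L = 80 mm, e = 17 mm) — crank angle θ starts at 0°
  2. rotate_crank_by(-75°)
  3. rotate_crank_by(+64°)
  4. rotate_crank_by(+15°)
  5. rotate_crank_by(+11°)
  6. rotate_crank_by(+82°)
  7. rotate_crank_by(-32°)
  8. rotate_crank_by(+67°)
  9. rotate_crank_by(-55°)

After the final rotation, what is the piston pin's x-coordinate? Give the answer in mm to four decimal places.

85.5987

set_geometry: r = 44 mm, L = 80 mm, e = 17 mm; θ ← 0°
rotate_crank_by(-75°): θ ← 0° -75° = -75°
rotate_crank_by(+64°): θ ← -75° +64° = -11°
rotate_crank_by(+15°): θ ← -11° +15° = 4°
rotate_crank_by(+11°): θ ← 4° +11° = 15°
rotate_crank_by(+82°): θ ← 15° +82° = 97°
rotate_crank_by(-32°): θ ← 97° -32° = 65°
rotate_crank_by(+67°): θ ← 65° +67° = 132°
rotate_crank_by(-55°): θ ← 132° -55° = 77°
crank pin P = (r cos θ, r sin θ) = (9.897846, 42.872283)
h = r sin θ − e = 42.872283 − 17 = 25.872283
x = r cos θ + √(L² − h²) = 9.897846 + √(6400.0 − 669.3750) = 9.897846 + 75.700892 = 85.598738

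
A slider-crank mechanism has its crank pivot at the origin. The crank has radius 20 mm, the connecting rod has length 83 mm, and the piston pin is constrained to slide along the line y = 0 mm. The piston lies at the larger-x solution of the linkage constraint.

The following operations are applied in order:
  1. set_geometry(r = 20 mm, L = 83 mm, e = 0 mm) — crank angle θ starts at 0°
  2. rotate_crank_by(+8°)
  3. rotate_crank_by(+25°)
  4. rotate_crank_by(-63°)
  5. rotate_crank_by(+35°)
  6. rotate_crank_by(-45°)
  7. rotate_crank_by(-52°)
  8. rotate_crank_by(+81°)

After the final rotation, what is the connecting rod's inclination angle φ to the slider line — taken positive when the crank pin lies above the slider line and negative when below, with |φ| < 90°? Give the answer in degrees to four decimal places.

set_geometry: r = 20 mm, L = 83 mm, e = 0 mm; θ ← 0°
rotate_crank_by(+8°): θ ← 0° +8° = 8°
rotate_crank_by(+25°): θ ← 8° +25° = 33°
rotate_crank_by(-63°): θ ← 33° -63° = -30°
rotate_crank_by(+35°): θ ← -30° +35° = 5°
rotate_crank_by(-45°): θ ← 5° -45° = -40°
rotate_crank_by(-52°): θ ← -40° -52° = -92°
rotate_crank_by(+81°): θ ← -92° +81° = -11°
crank pin P = (r cos θ, r sin θ) = (19.632544, -3.816180)
h = r sin θ − e = -3.816180 − 0 = -3.816180
sin φ = h / L = -3.816180 / 83 = -0.04597807
φ = arcsin(-0.04597807) = -2.635278°

-2.6353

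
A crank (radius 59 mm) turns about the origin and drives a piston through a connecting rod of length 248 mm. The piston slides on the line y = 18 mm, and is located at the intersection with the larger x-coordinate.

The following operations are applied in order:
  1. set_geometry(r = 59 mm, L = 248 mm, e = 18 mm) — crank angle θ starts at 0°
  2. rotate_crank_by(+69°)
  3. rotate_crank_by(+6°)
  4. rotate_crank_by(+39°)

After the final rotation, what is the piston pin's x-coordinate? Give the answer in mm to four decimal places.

set_geometry: r = 59 mm, L = 248 mm, e = 18 mm; θ ← 0°
rotate_crank_by(+69°): θ ← 0° +69° = 69°
rotate_crank_by(+6°): θ ← 69° +6° = 75°
rotate_crank_by(+39°): θ ← 75° +39° = 114°
crank pin P = (r cos θ, r sin θ) = (-23.997462, 53.899182)
h = r sin θ − e = 53.899182 − 18 = 35.899182
x = r cos θ + √(L² − h²) = -23.997462 + √(61504.0 − 1288.7513) = -23.997462 + 245.387956 = 221.390494

221.3905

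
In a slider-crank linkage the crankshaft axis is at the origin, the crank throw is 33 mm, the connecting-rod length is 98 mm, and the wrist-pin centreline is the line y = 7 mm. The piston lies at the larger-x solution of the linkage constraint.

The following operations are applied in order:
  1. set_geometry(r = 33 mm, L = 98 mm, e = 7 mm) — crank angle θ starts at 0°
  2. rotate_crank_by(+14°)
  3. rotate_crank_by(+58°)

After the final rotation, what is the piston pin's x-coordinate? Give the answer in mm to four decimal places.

set_geometry: r = 33 mm, L = 98 mm, e = 7 mm; θ ← 0°
rotate_crank_by(+14°): θ ← 0° +14° = 14°
rotate_crank_by(+58°): θ ← 14° +58° = 72°
crank pin P = (r cos θ, r sin θ) = (10.197561, 31.384865)
h = r sin θ − e = 31.384865 − 7 = 24.384865
x = r cos θ + √(L² − h²) = 10.197561 + √(9604.0 − 594.6216) = 10.197561 + 94.917745 = 105.115306

105.1153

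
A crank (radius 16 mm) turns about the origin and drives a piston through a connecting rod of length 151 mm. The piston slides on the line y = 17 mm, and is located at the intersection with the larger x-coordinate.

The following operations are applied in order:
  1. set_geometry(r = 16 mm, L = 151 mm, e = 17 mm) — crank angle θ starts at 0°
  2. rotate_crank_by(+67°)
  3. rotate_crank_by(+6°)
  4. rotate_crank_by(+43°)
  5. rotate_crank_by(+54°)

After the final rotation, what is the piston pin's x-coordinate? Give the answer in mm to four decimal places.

134.5719

set_geometry: r = 16 mm, L = 151 mm, e = 17 mm; θ ← 0°
rotate_crank_by(+67°): θ ← 0° +67° = 67°
rotate_crank_by(+6°): θ ← 67° +6° = 73°
rotate_crank_by(+43°): θ ← 73° +43° = 116°
rotate_crank_by(+54°): θ ← 116° +54° = 170°
crank pin P = (r cos θ, r sin θ) = (-15.756924, 2.778371)
h = r sin θ − e = 2.778371 − 17 = -14.221629
x = r cos θ + √(L² − h²) = -15.756924 + √(22801.0 − 202.2547) = -15.756924 + 150.328791 = 134.571866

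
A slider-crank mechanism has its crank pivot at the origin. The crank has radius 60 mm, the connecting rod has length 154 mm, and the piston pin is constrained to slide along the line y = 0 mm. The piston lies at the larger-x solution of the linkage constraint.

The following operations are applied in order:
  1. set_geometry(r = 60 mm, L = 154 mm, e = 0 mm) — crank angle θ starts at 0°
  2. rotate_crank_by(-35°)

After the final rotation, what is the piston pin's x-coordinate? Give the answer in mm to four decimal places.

199.2545

set_geometry: r = 60 mm, L = 154 mm, e = 0 mm; θ ← 0°
rotate_crank_by(-35°): θ ← 0° -35° = -35°
crank pin P = (r cos θ, r sin θ) = (49.149123, -34.414586)
h = r sin θ − e = -34.414586 − 0 = -34.414586
x = r cos θ + √(L² − h²) = 49.149123 + √(23716.0 − 1184.3637) = 49.149123 + 150.105417 = 199.254540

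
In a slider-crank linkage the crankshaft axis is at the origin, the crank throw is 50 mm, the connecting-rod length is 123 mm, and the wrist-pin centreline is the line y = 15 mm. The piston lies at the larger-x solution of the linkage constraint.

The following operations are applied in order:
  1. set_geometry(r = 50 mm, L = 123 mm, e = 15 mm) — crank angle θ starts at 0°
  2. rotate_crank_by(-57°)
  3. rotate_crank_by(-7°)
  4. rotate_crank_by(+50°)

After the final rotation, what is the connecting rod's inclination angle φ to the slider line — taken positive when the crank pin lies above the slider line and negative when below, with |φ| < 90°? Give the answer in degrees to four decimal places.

set_geometry: r = 50 mm, L = 123 mm, e = 15 mm; θ ← 0°
rotate_crank_by(-57°): θ ← 0° -57° = -57°
rotate_crank_by(-7°): θ ← -57° -7° = -64°
rotate_crank_by(+50°): θ ← -64° +50° = -14°
crank pin P = (r cos θ, r sin θ) = (48.514786, -12.096095)
h = r sin θ − e = -12.096095 − 15 = -27.096095
sin φ = h / L = -27.096095 / 123 = -0.22029345
φ = arcsin(-0.22029345) = -12.726270°

-12.7263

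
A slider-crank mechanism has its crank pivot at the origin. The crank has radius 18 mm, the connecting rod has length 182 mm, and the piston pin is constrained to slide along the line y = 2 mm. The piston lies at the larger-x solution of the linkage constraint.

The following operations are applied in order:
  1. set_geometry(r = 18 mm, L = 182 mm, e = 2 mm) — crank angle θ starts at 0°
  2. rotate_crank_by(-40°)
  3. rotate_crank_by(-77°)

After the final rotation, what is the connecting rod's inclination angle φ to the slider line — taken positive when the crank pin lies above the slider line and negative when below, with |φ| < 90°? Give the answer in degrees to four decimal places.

-5.6880

set_geometry: r = 18 mm, L = 182 mm, e = 2 mm; θ ← 0°
rotate_crank_by(-40°): θ ← 0° -40° = -40°
rotate_crank_by(-77°): θ ← -40° -77° = -117°
crank pin P = (r cos θ, r sin θ) = (-8.171829, -16.038117)
h = r sin θ − e = -16.038117 − 2 = -18.038117
sin φ = h / L = -18.038117 / 182 = -0.09911054
φ = arcsin(-0.09911054) = -5.687953°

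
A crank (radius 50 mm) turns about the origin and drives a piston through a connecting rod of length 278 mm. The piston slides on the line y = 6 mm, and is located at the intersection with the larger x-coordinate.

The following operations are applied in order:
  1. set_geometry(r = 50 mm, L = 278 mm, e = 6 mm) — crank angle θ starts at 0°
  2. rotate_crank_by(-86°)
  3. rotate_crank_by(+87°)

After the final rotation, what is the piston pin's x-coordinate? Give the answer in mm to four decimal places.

set_geometry: r = 50 mm, L = 278 mm, e = 6 mm; θ ← 0°
rotate_crank_by(-86°): θ ← 0° -86° = -86°
rotate_crank_by(+87°): θ ← -86° +87° = 1°
crank pin P = (r cos θ, r sin θ) = (49.992385, 0.872620)
h = r sin θ − e = 0.872620 − 6 = -5.127380
x = r cos θ + √(L² − h²) = 49.992385 + √(77284.0 − 26.2900) = 49.992385 + 277.952712 = 327.945097

327.9451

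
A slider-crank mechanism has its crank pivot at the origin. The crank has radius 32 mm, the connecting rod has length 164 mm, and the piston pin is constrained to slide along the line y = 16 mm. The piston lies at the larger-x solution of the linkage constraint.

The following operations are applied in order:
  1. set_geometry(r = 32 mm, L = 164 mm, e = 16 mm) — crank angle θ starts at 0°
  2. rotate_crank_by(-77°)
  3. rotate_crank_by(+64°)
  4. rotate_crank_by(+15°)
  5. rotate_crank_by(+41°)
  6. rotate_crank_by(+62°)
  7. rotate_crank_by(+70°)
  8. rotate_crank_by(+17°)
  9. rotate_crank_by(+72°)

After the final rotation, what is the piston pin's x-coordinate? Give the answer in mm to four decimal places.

153.5270

set_geometry: r = 32 mm, L = 164 mm, e = 16 mm; θ ← 0°
rotate_crank_by(-77°): θ ← 0° -77° = -77°
rotate_crank_by(+64°): θ ← -77° +64° = -13°
rotate_crank_by(+15°): θ ← -13° +15° = 2°
rotate_crank_by(+41°): θ ← 2° +41° = 43°
rotate_crank_by(+62°): θ ← 43° +62° = 105°
rotate_crank_by(+70°): θ ← 105° +70° = 175°
rotate_crank_by(+17°): θ ← 175° +17° = 192°
rotate_crank_by(+72°): θ ← 192° +72° = 264°
crank pin P = (r cos θ, r sin θ) = (-3.344911, -31.824701)
h = r sin θ − e = -31.824701 − 16 = -47.824701
x = r cos θ + √(L² − h²) = -3.344911 + √(26896.0 − 2287.2020) = -3.344911 + 156.871916 = 153.527005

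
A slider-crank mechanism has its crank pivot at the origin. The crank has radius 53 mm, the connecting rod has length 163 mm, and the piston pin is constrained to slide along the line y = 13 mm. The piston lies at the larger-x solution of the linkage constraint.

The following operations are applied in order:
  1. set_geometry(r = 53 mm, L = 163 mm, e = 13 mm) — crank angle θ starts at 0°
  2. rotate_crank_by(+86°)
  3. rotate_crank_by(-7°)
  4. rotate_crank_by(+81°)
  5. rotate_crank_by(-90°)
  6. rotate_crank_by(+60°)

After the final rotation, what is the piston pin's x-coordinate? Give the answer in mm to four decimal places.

set_geometry: r = 53 mm, L = 163 mm, e = 13 mm; θ ← 0°
rotate_crank_by(+86°): θ ← 0° +86° = 86°
rotate_crank_by(-7°): θ ← 86° -7° = 79°
rotate_crank_by(+81°): θ ← 79° +81° = 160°
rotate_crank_by(-90°): θ ← 160° -90° = 70°
rotate_crank_by(+60°): θ ← 70° +60° = 130°
crank pin P = (r cos θ, r sin θ) = (-34.067743, 40.600355)
h = r sin θ − e = 40.600355 − 13 = 27.600355
x = r cos θ + √(L² − h²) = -34.067743 + √(26569.0 − 761.7796) = -34.067743 + 160.646259 = 126.578515

126.5785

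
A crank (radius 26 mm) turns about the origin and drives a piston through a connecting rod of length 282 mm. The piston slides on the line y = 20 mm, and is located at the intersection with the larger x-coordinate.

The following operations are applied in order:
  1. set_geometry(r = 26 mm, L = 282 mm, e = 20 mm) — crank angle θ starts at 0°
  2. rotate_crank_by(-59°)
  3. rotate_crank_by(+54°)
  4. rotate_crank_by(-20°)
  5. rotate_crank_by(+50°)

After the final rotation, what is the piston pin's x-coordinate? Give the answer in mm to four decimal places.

set_geometry: r = 26 mm, L = 282 mm, e = 20 mm; θ ← 0°
rotate_crank_by(-59°): θ ← 0° -59° = -59°
rotate_crank_by(+54°): θ ← -59° +54° = -5°
rotate_crank_by(-20°): θ ← -5° -20° = -25°
rotate_crank_by(+50°): θ ← -25° +50° = 25°
crank pin P = (r cos θ, r sin θ) = (23.564002, 10.988075)
h = r sin θ − e = 10.988075 − 20 = -9.011925
x = r cos θ + √(L² − h²) = 23.564002 + √(79524.0 − 81.2148) = 23.564002 + 281.855965 = 305.419968

305.4200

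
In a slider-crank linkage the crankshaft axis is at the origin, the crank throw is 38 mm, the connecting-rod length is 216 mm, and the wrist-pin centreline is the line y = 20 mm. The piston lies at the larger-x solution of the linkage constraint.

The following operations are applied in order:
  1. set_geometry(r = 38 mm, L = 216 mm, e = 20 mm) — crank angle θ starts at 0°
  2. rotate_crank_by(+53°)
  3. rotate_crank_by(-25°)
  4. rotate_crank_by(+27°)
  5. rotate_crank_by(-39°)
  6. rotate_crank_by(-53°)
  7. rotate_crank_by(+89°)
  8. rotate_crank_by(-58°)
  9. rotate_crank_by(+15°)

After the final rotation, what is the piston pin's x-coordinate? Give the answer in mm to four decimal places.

set_geometry: r = 38 mm, L = 216 mm, e = 20 mm; θ ← 0°
rotate_crank_by(+53°): θ ← 0° +53° = 53°
rotate_crank_by(-25°): θ ← 53° -25° = 28°
rotate_crank_by(+27°): θ ← 28° +27° = 55°
rotate_crank_by(-39°): θ ← 55° -39° = 16°
rotate_crank_by(-53°): θ ← 16° -53° = -37°
rotate_crank_by(+89°): θ ← -37° +89° = 52°
rotate_crank_by(-58°): θ ← 52° -58° = -6°
rotate_crank_by(+15°): θ ← -6° +15° = 9°
crank pin P = (r cos θ, r sin θ) = (37.532157, 5.944510)
h = r sin θ − e = 5.944510 − 20 = -14.055490
x = r cos θ + √(L² − h²) = 37.532157 + √(46656.0 − 197.5568) = 37.532157 + 215.542207 = 253.074364

253.0744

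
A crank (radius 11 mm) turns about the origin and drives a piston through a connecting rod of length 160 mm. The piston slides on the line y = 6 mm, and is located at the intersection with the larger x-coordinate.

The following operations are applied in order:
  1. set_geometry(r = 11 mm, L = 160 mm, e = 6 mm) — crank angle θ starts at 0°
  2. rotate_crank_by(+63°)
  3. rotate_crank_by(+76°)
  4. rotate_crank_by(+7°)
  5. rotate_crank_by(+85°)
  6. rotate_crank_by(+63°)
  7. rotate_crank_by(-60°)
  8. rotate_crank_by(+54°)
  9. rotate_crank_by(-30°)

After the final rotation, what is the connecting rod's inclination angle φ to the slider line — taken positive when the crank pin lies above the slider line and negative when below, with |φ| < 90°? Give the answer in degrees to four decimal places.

-6.0126

set_geometry: r = 11 mm, L = 160 mm, e = 6 mm; θ ← 0°
rotate_crank_by(+63°): θ ← 0° +63° = 63°
rotate_crank_by(+76°): θ ← 63° +76° = 139°
rotate_crank_by(+7°): θ ← 139° +7° = 146°
rotate_crank_by(+85°): θ ← 146° +85° = 231°
rotate_crank_by(+63°): θ ← 231° +63° = 294°
rotate_crank_by(-60°): θ ← 294° -60° = 234°
rotate_crank_by(+54°): θ ← 234° +54° = 288°
rotate_crank_by(-30°): θ ← 288° -30° = 258°
crank pin P = (r cos θ, r sin θ) = (-2.287029, -10.759624)
h = r sin θ − e = -10.759624 − 6 = -16.759624
sin φ = h / L = -16.759624 / 160 = -0.10474765
φ = arcsin(-0.10474765) = -6.012628°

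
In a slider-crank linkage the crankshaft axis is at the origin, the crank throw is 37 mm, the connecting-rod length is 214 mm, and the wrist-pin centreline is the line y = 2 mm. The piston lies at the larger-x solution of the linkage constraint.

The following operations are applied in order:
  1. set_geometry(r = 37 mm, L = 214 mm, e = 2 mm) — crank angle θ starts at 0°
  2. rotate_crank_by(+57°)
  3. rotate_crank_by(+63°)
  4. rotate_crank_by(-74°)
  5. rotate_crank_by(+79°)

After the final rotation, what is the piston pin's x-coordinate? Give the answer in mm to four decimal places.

set_geometry: r = 37 mm, L = 214 mm, e = 2 mm; θ ← 0°
rotate_crank_by(+57°): θ ← 0° +57° = 57°
rotate_crank_by(+63°): θ ← 57° +63° = 120°
rotate_crank_by(-74°): θ ← 120° -74° = 46°
rotate_crank_by(+79°): θ ← 46° +79° = 125°
crank pin P = (r cos θ, r sin θ) = (-21.222328, 30.308626)
h = r sin θ − e = 30.308626 − 2 = 28.308626
x = r cos θ + √(L² − h²) = -21.222328 + √(45796.0 − 801.3783) = -21.222328 + 212.119357 = 190.897029

190.8970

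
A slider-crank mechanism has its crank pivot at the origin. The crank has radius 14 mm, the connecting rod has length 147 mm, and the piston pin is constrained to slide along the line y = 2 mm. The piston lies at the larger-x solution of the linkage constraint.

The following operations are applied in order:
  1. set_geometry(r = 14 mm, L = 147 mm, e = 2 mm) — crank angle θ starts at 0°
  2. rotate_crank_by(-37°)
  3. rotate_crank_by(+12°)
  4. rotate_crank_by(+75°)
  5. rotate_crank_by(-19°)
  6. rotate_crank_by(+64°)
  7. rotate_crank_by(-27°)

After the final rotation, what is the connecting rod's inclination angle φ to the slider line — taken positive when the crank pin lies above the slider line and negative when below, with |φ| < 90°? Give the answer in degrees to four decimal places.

set_geometry: r = 14 mm, L = 147 mm, e = 2 mm; θ ← 0°
rotate_crank_by(-37°): θ ← 0° -37° = -37°
rotate_crank_by(+12°): θ ← -37° +12° = -25°
rotate_crank_by(+75°): θ ← -25° +75° = 50°
rotate_crank_by(-19°): θ ← 50° -19° = 31°
rotate_crank_by(+64°): θ ← 31° +64° = 95°
rotate_crank_by(-27°): θ ← 95° -27° = 68°
crank pin P = (r cos θ, r sin θ) = (5.244492, 12.980574)
h = r sin θ − e = 12.980574 − 2 = 10.980574
sin φ = h / L = 10.980574 / 147 = 0.07469778
φ = arcsin(0.07469778) = 4.283858°

4.2839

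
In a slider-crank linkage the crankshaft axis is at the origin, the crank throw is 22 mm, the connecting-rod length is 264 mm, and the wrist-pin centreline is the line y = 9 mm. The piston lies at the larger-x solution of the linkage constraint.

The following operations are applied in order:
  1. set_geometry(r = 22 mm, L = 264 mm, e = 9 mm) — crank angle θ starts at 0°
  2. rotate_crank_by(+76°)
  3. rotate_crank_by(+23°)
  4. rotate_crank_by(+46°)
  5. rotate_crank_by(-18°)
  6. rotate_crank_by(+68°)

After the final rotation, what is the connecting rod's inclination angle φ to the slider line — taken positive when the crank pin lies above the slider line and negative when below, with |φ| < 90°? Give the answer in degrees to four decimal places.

-3.1907

set_geometry: r = 22 mm, L = 264 mm, e = 9 mm; θ ← 0°
rotate_crank_by(+76°): θ ← 0° +76° = 76°
rotate_crank_by(+23°): θ ← 76° +23° = 99°
rotate_crank_by(+46°): θ ← 99° +46° = 145°
rotate_crank_by(-18°): θ ← 145° -18° = 127°
rotate_crank_by(+68°): θ ← 127° +68° = 195°
crank pin P = (r cos θ, r sin θ) = (-21.250368, -5.694019)
h = r sin θ − e = -5.694019 − 9 = -14.694019
sin φ = h / L = -14.694019 / 264 = -0.05565916
φ = arcsin(-0.05565916) = -3.190684°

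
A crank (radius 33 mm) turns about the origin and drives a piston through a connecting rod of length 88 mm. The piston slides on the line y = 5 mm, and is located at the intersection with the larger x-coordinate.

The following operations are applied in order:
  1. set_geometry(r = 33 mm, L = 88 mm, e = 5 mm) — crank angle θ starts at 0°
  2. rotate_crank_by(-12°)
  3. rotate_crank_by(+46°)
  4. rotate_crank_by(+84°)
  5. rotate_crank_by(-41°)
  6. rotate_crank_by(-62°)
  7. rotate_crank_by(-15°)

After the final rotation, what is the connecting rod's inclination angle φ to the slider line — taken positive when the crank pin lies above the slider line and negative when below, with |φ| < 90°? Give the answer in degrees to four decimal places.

set_geometry: r = 33 mm, L = 88 mm, e = 5 mm; θ ← 0°
rotate_crank_by(-12°): θ ← 0° -12° = -12°
rotate_crank_by(+46°): θ ← -12° +46° = 34°
rotate_crank_by(+84°): θ ← 34° +84° = 118°
rotate_crank_by(-41°): θ ← 118° -41° = 77°
rotate_crank_by(-62°): θ ← 77° -62° = 15°
rotate_crank_by(-15°): θ ← 15° -15° = 0°
crank pin P = (r cos θ, r sin θ) = (33.000000, 0.000000)
h = r sin θ − e = 0.000000 − 5 = -5.000000
sin φ = h / L = -5.000000 / 88 = -0.05681818
φ = arcsin(-0.05681818) = -3.257196°

-3.2572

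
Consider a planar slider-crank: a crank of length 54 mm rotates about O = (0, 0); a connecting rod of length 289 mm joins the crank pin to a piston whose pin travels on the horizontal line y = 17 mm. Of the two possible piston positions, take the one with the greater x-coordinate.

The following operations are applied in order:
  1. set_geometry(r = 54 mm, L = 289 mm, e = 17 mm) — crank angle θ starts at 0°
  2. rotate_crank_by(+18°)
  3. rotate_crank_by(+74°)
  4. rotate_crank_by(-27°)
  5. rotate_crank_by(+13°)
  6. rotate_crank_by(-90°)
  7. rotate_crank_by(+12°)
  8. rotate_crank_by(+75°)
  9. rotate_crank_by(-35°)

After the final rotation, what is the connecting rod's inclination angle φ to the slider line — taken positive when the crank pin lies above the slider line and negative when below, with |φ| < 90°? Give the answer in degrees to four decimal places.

set_geometry: r = 54 mm, L = 289 mm, e = 17 mm; θ ← 0°
rotate_crank_by(+18°): θ ← 0° +18° = 18°
rotate_crank_by(+74°): θ ← 18° +74° = 92°
rotate_crank_by(-27°): θ ← 92° -27° = 65°
rotate_crank_by(+13°): θ ← 65° +13° = 78°
rotate_crank_by(-90°): θ ← 78° -90° = -12°
rotate_crank_by(+12°): θ ← -12° +12° = 0°
rotate_crank_by(+75°): θ ← 0° +75° = 75°
rotate_crank_by(-35°): θ ← 75° -35° = 40°
crank pin P = (r cos θ, r sin θ) = (41.366400, 34.710531)
h = r sin θ − e = 34.710531 − 17 = 17.710531
sin φ = h / L = 17.710531 / 289 = 0.06128211
φ = arcsin(0.06128211) = 3.513408°

3.5134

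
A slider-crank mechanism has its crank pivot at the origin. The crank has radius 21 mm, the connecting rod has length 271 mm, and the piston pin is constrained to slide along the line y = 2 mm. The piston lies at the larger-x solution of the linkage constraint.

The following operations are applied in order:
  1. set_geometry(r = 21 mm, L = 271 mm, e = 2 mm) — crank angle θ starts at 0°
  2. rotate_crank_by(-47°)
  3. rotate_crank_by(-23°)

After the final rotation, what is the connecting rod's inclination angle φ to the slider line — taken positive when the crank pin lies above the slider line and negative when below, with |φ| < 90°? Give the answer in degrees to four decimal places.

set_geometry: r = 21 mm, L = 271 mm, e = 2 mm; θ ← 0°
rotate_crank_by(-47°): θ ← 0° -47° = -47°
rotate_crank_by(-23°): θ ← -47° -23° = -70°
crank pin P = (r cos θ, r sin θ) = (7.182423, -19.733545)
h = r sin θ − e = -19.733545 − 2 = -21.733545
sin φ = h / L = -21.733545 / 271 = -0.08019758
φ = arcsin(-0.08019758) = -4.599923°

-4.5999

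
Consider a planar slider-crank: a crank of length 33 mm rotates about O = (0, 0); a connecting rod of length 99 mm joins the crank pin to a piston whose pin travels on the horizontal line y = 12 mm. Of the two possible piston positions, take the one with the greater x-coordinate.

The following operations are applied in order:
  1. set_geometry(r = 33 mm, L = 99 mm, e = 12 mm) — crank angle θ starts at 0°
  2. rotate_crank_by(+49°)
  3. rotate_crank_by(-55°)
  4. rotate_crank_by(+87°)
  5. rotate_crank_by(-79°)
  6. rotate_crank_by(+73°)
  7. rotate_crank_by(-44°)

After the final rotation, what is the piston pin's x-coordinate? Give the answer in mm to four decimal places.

127.1604

set_geometry: r = 33 mm, L = 99 mm, e = 12 mm; θ ← 0°
rotate_crank_by(+49°): θ ← 0° +49° = 49°
rotate_crank_by(-55°): θ ← 49° -55° = -6°
rotate_crank_by(+87°): θ ← -6° +87° = 81°
rotate_crank_by(-79°): θ ← 81° -79° = 2°
rotate_crank_by(+73°): θ ← 2° +73° = 75°
rotate_crank_by(-44°): θ ← 75° -44° = 31°
crank pin P = (r cos θ, r sin θ) = (28.286521, 16.996256)
h = r sin θ − e = 16.996256 − 12 = 4.996256
x = r cos θ + √(L² − h²) = 28.286521 + √(9801.0 − 24.9626) = 28.286521 + 98.873846 = 127.160367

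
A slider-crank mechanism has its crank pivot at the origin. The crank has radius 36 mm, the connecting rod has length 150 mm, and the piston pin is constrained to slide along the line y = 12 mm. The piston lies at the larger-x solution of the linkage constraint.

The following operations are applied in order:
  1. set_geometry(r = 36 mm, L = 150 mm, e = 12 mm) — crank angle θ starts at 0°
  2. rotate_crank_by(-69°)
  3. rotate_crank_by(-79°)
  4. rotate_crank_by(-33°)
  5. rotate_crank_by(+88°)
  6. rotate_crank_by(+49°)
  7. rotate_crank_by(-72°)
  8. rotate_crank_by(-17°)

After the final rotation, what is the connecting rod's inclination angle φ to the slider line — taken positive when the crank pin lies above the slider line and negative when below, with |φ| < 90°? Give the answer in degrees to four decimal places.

set_geometry: r = 36 mm, L = 150 mm, e = 12 mm; θ ← 0°
rotate_crank_by(-69°): θ ← 0° -69° = -69°
rotate_crank_by(-79°): θ ← -69° -79° = -148°
rotate_crank_by(-33°): θ ← -148° -33° = -181°
rotate_crank_by(+88°): θ ← -181° +88° = -93°
rotate_crank_by(+49°): θ ← -93° +49° = -44°
rotate_crank_by(-72°): θ ← -44° -72° = -116°
rotate_crank_by(-17°): θ ← -116° -17° = -133°
crank pin P = (r cos θ, r sin θ) = (-24.551941, -26.328733)
h = r sin θ − e = -26.328733 − 12 = -38.328733
sin φ = h / L = -38.328733 / 150 = -0.25552489
φ = arcsin(-0.25552489) = -14.804689°

-14.8047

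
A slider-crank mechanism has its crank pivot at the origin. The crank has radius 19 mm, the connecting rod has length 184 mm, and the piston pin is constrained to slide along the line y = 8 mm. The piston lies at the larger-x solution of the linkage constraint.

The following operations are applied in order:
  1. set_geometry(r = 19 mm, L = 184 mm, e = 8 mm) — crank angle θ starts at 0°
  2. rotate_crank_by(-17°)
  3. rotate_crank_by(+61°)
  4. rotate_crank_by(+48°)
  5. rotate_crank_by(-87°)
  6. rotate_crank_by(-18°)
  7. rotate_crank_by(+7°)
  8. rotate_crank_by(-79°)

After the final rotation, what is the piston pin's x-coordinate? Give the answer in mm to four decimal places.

183.6749

set_geometry: r = 19 mm, L = 184 mm, e = 8 mm; θ ← 0°
rotate_crank_by(-17°): θ ← 0° -17° = -17°
rotate_crank_by(+61°): θ ← -17° +61° = 44°
rotate_crank_by(+48°): θ ← 44° +48° = 92°
rotate_crank_by(-87°): θ ← 92° -87° = 5°
rotate_crank_by(-18°): θ ← 5° -18° = -13°
rotate_crank_by(+7°): θ ← -13° +7° = -6°
rotate_crank_by(-79°): θ ← -6° -79° = -85°
crank pin P = (r cos θ, r sin θ) = (1.655959, -18.927699)
h = r sin θ − e = -18.927699 − 8 = -26.927699
x = r cos θ + √(L² − h²) = 1.655959 + √(33856.0 − 725.1010) = 1.655959 + 182.018952 = 183.674911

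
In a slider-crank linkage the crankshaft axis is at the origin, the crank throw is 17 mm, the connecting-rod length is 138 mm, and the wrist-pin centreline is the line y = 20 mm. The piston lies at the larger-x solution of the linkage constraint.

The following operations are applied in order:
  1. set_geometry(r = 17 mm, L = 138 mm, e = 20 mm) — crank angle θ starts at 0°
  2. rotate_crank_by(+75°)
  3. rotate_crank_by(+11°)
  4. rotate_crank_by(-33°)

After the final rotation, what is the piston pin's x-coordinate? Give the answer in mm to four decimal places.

set_geometry: r = 17 mm, L = 138 mm, e = 20 mm; θ ← 0°
rotate_crank_by(+75°): θ ← 0° +75° = 75°
rotate_crank_by(+11°): θ ← 75° +11° = 86°
rotate_crank_by(-33°): θ ← 86° -33° = 53°
crank pin P = (r cos θ, r sin θ) = (10.230855, 13.576804)
h = r sin θ − e = 13.576804 − 20 = -6.423196
x = r cos θ + √(L² − h²) = 10.230855 + √(19044.0 − 41.2575) = 10.230855 + 137.850435 = 148.081291

148.0813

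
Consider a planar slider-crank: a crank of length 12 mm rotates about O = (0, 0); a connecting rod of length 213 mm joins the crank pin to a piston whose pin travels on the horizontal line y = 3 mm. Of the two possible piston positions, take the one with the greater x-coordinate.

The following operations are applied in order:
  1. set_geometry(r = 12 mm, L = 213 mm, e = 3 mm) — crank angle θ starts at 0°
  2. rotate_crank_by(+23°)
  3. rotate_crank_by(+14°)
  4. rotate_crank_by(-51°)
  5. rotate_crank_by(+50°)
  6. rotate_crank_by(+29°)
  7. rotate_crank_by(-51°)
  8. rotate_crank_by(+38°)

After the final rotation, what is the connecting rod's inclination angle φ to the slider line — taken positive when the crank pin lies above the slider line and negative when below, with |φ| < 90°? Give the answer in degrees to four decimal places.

set_geometry: r = 12 mm, L = 213 mm, e = 3 mm; θ ← 0°
rotate_crank_by(+23°): θ ← 0° +23° = 23°
rotate_crank_by(+14°): θ ← 23° +14° = 37°
rotate_crank_by(-51°): θ ← 37° -51° = -14°
rotate_crank_by(+50°): θ ← -14° +50° = 36°
rotate_crank_by(+29°): θ ← 36° +29° = 65°
rotate_crank_by(-51°): θ ← 65° -51° = 14°
rotate_crank_by(+38°): θ ← 14° +38° = 52°
crank pin P = (r cos θ, r sin θ) = (7.387938, 9.456129)
h = r sin θ − e = 9.456129 − 3 = 6.456129
sin φ = h / L = 6.456129 / 213 = 0.03031046
φ = arcsin(0.03031046) = 1.736928°

1.7369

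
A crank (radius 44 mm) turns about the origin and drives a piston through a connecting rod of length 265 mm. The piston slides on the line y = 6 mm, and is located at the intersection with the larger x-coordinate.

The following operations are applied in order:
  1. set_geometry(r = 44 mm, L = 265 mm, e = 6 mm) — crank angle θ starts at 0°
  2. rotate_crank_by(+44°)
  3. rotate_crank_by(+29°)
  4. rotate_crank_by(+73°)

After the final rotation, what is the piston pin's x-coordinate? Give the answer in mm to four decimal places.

set_geometry: r = 44 mm, L = 265 mm, e = 6 mm; θ ← 0°
rotate_crank_by(+44°): θ ← 0° +44° = 44°
rotate_crank_by(+29°): θ ← 44° +29° = 73°
rotate_crank_by(+73°): θ ← 73° +73° = 146°
crank pin P = (r cos θ, r sin θ) = (-36.477653, 24.604488)
h = r sin θ − e = 24.604488 − 6 = 18.604488
x = r cos θ + √(L² − h²) = -36.477653 + √(70225.0 − 346.1270) = -36.477653 + 264.346124 = 227.868470

227.8685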